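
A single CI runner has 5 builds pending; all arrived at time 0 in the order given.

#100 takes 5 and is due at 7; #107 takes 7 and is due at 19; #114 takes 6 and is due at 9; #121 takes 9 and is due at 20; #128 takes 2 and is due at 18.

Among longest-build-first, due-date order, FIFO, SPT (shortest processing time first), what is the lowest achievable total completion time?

LPT (decreasing processing time): #121 #107 #114 #100 #128.
#121: 0→9
#107: 9→16
#114: 16→22
#100: 22→27
#128: 27→29
Sum = 9+16+22+27+29 = 103.
EDD (increasing due date): #100 #114 #128 #107 #121.
#100: 0→5
#114: 5→11
#128: 11→13
#107: 13→20
#121: 20→29
Sum = 5+11+13+20+29 = 78.
FIFO (arrival order): #100 #107 #114 #121 #128.
#100: 0→5
#107: 5→12
#114: 12→18
#121: 18→27
#128: 27→29
Sum = 5+12+18+27+29 = 91.
SPT (increasing processing time): #128 #100 #114 #107 #121.
#128: 0→2
#100: 2→7
#114: 7→13
#107: 13→20
#121: 20→29
Sum = 2+7+13+20+29 = 71.
LPT 103, EDD 78, FIFO 91, SPT 71 → minimum 71.

71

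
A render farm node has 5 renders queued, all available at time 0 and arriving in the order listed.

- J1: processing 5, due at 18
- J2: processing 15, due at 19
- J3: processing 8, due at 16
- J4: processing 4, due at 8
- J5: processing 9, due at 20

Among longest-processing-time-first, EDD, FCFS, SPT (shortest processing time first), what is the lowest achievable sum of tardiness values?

LPT (decreasing processing time): J2 J5 J3 J1 J4.
J2: 0→15, due 19, tardiness 0
J5: 15→24, due 20, tardiness 4
J3: 24→32, due 16, tardiness 16
J1: 32→37, due 18, tardiness 19
J4: 37→41, due 8, tardiness 33
Sum = 0+4+16+19+33 = 72.
EDD (increasing due date): J4 J3 J1 J2 J5.
J4: 0→4, due 8, tardiness 0
J3: 4→12, due 16, tardiness 0
J1: 12→17, due 18, tardiness 0
J2: 17→32, due 19, tardiness 13
J5: 32→41, due 20, tardiness 21
Sum = 0+0+0+13+21 = 34.
FIFO (arrival order): J1 J2 J3 J4 J5.
J1: 0→5, due 18, tardiness 0
J2: 5→20, due 19, tardiness 1
J3: 20→28, due 16, tardiness 12
J4: 28→32, due 8, tardiness 24
J5: 32→41, due 20, tardiness 21
Sum = 0+1+12+24+21 = 58.
SPT (increasing processing time): J4 J1 J3 J5 J2.
J4: 0→4, due 8, tardiness 0
J1: 4→9, due 18, tardiness 0
J3: 9→17, due 16, tardiness 1
J5: 17→26, due 20, tardiness 6
J2: 26→41, due 19, tardiness 22
Sum = 0+0+1+6+22 = 29.
LPT 72, EDD 34, FIFO 58, SPT 29 → minimum 29.

29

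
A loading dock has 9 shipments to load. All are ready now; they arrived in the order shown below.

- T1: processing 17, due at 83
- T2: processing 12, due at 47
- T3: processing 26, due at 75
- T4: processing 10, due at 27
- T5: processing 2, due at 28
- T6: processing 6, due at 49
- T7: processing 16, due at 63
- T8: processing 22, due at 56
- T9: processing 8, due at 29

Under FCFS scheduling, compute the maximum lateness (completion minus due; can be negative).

90

FIFO (arrival order): T1 T2 T3 T4 T5 T6 T7 T8 T9.
T1: 0→17, due 83, lateness -66
T2: 17→29, due 47, lateness -18
T3: 29→55, due 75, lateness -20
T4: 55→65, due 27, lateness 38
T5: 65→67, due 28, lateness 39
T6: 67→73, due 49, lateness 24
T7: 73→89, due 63, lateness 26
T8: 89→111, due 56, lateness 55
T9: 111→119, due 29, lateness 90
Maximum = 90.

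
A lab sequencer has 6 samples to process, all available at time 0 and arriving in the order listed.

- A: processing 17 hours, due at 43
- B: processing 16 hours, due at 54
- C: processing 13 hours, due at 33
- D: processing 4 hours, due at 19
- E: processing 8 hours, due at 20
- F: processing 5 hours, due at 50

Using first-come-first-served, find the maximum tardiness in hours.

FIFO (arrival order): A B C D E F.
A: 0→17, due 43, tardiness 0
B: 17→33, due 54, tardiness 0
C: 33→46, due 33, tardiness 13
D: 46→50, due 19, tardiness 31
E: 50→58, due 20, tardiness 38
F: 58→63, due 50, tardiness 13
Maximum = 38.

38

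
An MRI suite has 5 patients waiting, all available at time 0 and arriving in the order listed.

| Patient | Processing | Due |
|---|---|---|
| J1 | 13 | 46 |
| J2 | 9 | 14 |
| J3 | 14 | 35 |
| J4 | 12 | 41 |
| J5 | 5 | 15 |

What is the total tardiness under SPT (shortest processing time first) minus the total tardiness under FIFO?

SPT (increasing processing time): J5 J2 J4 J1 J3.
J5: 0→5, due 15, tardiness 0
J2: 5→14, due 14, tardiness 0
J4: 14→26, due 41, tardiness 0
J1: 26→39, due 46, tardiness 0
J3: 39→53, due 35, tardiness 18
Sum = 0+0+0+0+18 = 18.
FIFO (arrival order): J1 J2 J3 J4 J5.
J1: 0→13, due 46, tardiness 0
J2: 13→22, due 14, tardiness 8
J3: 22→36, due 35, tardiness 1
J4: 36→48, due 41, tardiness 7
J5: 48→53, due 15, tardiness 38
Sum = 0+8+1+7+38 = 54.
Difference = 18 − 54 = -36.

-36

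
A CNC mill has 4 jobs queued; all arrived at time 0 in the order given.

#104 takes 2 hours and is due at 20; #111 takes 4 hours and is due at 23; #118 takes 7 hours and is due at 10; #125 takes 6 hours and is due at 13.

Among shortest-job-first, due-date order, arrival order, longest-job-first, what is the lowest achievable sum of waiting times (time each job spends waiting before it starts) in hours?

SPT (increasing processing time): #104 #111 #125 #118.
#104: waits 0, runs 0→2
#111: waits 2, runs 2→6
#125: waits 6, runs 6→12
#118: waits 12, runs 12→19
Sum = 0+2+6+12 = 20.
EDD (increasing due date): #118 #125 #104 #111.
#118: waits 0, runs 0→7
#125: waits 7, runs 7→13
#104: waits 13, runs 13→15
#111: waits 15, runs 15→19
Sum = 0+7+13+15 = 35.
FIFO (arrival order): #104 #111 #118 #125.
#104: waits 0, runs 0→2
#111: waits 2, runs 2→6
#118: waits 6, runs 6→13
#125: waits 13, runs 13→19
Sum = 0+2+6+13 = 21.
LPT (decreasing processing time): #118 #125 #111 #104.
#118: waits 0, runs 0→7
#125: waits 7, runs 7→13
#111: waits 13, runs 13→17
#104: waits 17, runs 17→19
Sum = 0+7+13+17 = 37.
SPT 20, EDD 35, FIFO 21, LPT 37 → minimum 20.

20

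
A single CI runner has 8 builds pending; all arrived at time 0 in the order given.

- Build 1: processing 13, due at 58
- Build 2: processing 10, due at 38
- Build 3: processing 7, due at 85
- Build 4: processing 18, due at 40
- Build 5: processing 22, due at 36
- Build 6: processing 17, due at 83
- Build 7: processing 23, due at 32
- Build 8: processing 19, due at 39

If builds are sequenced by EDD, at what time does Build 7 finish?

EDD (increasing due date): Build 7 Build 5 Build 2 Build 8 Build 4 Build 1 Build 6 Build 3.
Build 7: 0→23

23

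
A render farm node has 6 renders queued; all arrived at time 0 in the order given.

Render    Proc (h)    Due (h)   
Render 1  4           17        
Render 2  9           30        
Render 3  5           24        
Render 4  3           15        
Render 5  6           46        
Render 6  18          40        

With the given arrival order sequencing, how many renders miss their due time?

FIFO (arrival order): Render 1 Render 2 Render 3 Render 4 Render 5 Render 6.
Render 1: 0→4, due 17, tardiness 0
Render 2: 4→13, due 30, tardiness 0
Render 3: 13→18, due 24, tardiness 0
Render 4: 18→21, due 15, tardiness 6
Render 5: 21→27, due 46, tardiness 0
Render 6: 27→45, due 40, tardiness 5
Late renders: 2.

2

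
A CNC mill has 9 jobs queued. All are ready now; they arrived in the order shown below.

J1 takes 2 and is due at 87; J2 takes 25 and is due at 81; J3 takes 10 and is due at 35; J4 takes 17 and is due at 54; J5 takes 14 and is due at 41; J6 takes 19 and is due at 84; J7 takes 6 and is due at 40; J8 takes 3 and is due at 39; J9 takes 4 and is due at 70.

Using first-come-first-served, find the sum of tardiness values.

FIFO (arrival order): J1 J2 J3 J4 J5 J6 J7 J8 J9.
J1: 0→2, due 87, tardiness 0
J2: 2→27, due 81, tardiness 0
J3: 27→37, due 35, tardiness 2
J4: 37→54, due 54, tardiness 0
J5: 54→68, due 41, tardiness 27
J6: 68→87, due 84, tardiness 3
J7: 87→93, due 40, tardiness 53
J8: 93→96, due 39, tardiness 57
J9: 96→100, due 70, tardiness 30
Sum = 0+0+2+0+27+3+53+57+30 = 172.

172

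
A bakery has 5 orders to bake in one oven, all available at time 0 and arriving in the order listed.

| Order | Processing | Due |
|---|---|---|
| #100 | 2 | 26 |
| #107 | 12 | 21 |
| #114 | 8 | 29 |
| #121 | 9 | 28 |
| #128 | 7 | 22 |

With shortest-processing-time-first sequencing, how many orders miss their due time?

SPT (increasing processing time): #100 #128 #114 #121 #107.
#100: 0→2, due 26, tardiness 0
#128: 2→9, due 22, tardiness 0
#114: 9→17, due 29, tardiness 0
#121: 17→26, due 28, tardiness 0
#107: 26→38, due 21, tardiness 17
Late orders: 1.

1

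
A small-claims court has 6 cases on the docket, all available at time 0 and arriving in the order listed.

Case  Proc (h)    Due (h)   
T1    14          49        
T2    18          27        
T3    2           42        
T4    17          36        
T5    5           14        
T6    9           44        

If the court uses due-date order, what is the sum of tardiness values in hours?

27

EDD (increasing due date): T5 T2 T4 T3 T6 T1.
T5: 0→5, due 14, tardiness 0
T2: 5→23, due 27, tardiness 0
T4: 23→40, due 36, tardiness 4
T3: 40→42, due 42, tardiness 0
T6: 42→51, due 44, tardiness 7
T1: 51→65, due 49, tardiness 16
Sum = 0+0+4+0+7+16 = 27.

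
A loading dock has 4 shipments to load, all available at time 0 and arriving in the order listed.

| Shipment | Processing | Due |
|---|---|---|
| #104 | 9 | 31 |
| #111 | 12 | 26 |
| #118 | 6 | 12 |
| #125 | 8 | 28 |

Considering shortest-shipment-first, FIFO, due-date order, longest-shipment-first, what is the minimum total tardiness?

4

SPT (increasing processing time): #118 #125 #104 #111.
#118: 0→6, due 12, tardiness 0
#125: 6→14, due 28, tardiness 0
#104: 14→23, due 31, tardiness 0
#111: 23→35, due 26, tardiness 9
Sum = 0+0+0+9 = 9.
FIFO (arrival order): #104 #111 #118 #125.
#104: 0→9, due 31, tardiness 0
#111: 9→21, due 26, tardiness 0
#118: 21→27, due 12, tardiness 15
#125: 27→35, due 28, tardiness 7
Sum = 0+0+15+7 = 22.
EDD (increasing due date): #118 #111 #125 #104.
#118: 0→6, due 12, tardiness 0
#111: 6→18, due 26, tardiness 0
#125: 18→26, due 28, tardiness 0
#104: 26→35, due 31, tardiness 4
Sum = 0+0+0+4 = 4.
LPT (decreasing processing time): #111 #104 #125 #118.
#111: 0→12, due 26, tardiness 0
#104: 12→21, due 31, tardiness 0
#125: 21→29, due 28, tardiness 1
#118: 29→35, due 12, tardiness 23
Sum = 0+0+1+23 = 24.
SPT 9, FIFO 22, EDD 4, LPT 24 → minimum 4.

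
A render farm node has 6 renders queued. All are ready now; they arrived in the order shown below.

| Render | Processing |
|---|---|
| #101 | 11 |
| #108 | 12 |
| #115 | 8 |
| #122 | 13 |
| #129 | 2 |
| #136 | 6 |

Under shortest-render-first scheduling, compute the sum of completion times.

SPT (increasing processing time): #129 #136 #115 #101 #108 #122.
#129: 0→2
#136: 2→8
#115: 8→16
#101: 16→27
#108: 27→39
#122: 39→52
Sum = 2+8+16+27+39+52 = 144.

144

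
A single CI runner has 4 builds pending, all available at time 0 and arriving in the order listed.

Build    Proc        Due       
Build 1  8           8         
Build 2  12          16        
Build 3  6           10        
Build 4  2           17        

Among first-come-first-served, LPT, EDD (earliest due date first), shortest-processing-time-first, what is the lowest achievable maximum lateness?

11

FIFO (arrival order): Build 1 Build 2 Build 3 Build 4.
Build 1: 0→8, due 8, lateness 0
Build 2: 8→20, due 16, lateness 4
Build 3: 20→26, due 10, lateness 16
Build 4: 26→28, due 17, lateness 11
Maximum = 16.
LPT (decreasing processing time): Build 2 Build 1 Build 3 Build 4.
Build 2: 0→12, due 16, lateness -4
Build 1: 12→20, due 8, lateness 12
Build 3: 20→26, due 10, lateness 16
Build 4: 26→28, due 17, lateness 11
Maximum = 16.
EDD (increasing due date): Build 1 Build 3 Build 2 Build 4.
Build 1: 0→8, due 8, lateness 0
Build 3: 8→14, due 10, lateness 4
Build 2: 14→26, due 16, lateness 10
Build 4: 26→28, due 17, lateness 11
Maximum = 11.
SPT (increasing processing time): Build 4 Build 3 Build 1 Build 2.
Build 4: 0→2, due 17, lateness -15
Build 3: 2→8, due 10, lateness -2
Build 1: 8→16, due 8, lateness 8
Build 2: 16→28, due 16, lateness 12
Maximum = 12.
FIFO 16, LPT 16, EDD 11, SPT 12 → minimum 11.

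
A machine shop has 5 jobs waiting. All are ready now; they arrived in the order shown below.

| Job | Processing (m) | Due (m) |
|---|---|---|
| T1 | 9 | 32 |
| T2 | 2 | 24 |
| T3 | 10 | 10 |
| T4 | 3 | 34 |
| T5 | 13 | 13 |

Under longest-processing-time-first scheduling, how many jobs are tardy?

LPT (decreasing processing time): T5 T3 T1 T4 T2.
T5: 0→13, due 13, tardiness 0
T3: 13→23, due 10, tardiness 13
T1: 23→32, due 32, tardiness 0
T4: 32→35, due 34, tardiness 1
T2: 35→37, due 24, tardiness 13
Late jobs: 3.

3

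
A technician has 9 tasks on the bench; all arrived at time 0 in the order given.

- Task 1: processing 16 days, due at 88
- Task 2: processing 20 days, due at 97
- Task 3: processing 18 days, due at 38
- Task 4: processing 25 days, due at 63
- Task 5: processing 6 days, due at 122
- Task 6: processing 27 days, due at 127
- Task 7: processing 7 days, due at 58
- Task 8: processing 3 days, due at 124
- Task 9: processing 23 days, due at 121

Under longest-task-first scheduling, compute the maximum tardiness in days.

LPT (decreasing processing time): Task 6 Task 4 Task 9 Task 2 Task 3 Task 1 Task 7 Task 5 Task 8.
Task 6: 0→27, due 127, tardiness 0
Task 4: 27→52, due 63, tardiness 0
Task 9: 52→75, due 121, tardiness 0
Task 2: 75→95, due 97, tardiness 0
Task 3: 95→113, due 38, tardiness 75
Task 1: 113→129, due 88, tardiness 41
Task 7: 129→136, due 58, tardiness 78
Task 5: 136→142, due 122, tardiness 20
Task 8: 142→145, due 124, tardiness 21
Maximum = 78.

78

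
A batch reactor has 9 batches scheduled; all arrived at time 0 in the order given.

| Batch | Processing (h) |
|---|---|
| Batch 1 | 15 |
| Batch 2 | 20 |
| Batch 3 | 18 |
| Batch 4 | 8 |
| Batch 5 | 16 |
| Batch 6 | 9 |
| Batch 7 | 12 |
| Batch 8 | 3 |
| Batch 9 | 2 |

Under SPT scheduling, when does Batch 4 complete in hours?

SPT (increasing processing time): Batch 9 Batch 8 Batch 4 Batch 6 Batch 7 Batch 1 Batch 5 Batch 3 Batch 2.
Batch 9: 0→2
Batch 8: 2→5
Batch 4: 5→13

13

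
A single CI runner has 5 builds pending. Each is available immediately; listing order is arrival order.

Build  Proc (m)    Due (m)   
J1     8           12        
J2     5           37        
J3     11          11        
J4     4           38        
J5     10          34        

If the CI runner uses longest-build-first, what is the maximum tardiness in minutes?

LPT (decreasing processing time): J3 J5 J1 J2 J4.
J3: 0→11, due 11, tardiness 0
J5: 11→21, due 34, tardiness 0
J1: 21→29, due 12, tardiness 17
J2: 29→34, due 37, tardiness 0
J4: 34→38, due 38, tardiness 0
Maximum = 17.

17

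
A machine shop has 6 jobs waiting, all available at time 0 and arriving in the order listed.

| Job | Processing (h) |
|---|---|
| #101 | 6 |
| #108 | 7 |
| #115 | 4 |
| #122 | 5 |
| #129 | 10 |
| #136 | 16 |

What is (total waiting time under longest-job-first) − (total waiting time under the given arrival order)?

68

LPT (decreasing processing time): #136 #129 #108 #101 #122 #115.
#136: waits 0, runs 0→16
#129: waits 16, runs 16→26
#108: waits 26, runs 26→33
#101: waits 33, runs 33→39
#122: waits 39, runs 39→44
#115: waits 44, runs 44→48
Sum = 0+16+26+33+39+44 = 158.
FIFO (arrival order): #101 #108 #115 #122 #129 #136.
#101: waits 0, runs 0→6
#108: waits 6, runs 6→13
#115: waits 13, runs 13→17
#122: waits 17, runs 17→22
#129: waits 22, runs 22→32
#136: waits 32, runs 32→48
Sum = 0+6+13+17+22+32 = 90.
Difference = 158 − 90 = 68.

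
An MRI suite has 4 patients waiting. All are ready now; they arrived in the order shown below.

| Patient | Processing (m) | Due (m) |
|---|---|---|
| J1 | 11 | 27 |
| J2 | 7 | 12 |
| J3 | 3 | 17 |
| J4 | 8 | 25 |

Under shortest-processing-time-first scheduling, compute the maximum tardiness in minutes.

2

SPT (increasing processing time): J3 J2 J4 J1.
J3: 0→3, due 17, tardiness 0
J2: 3→10, due 12, tardiness 0
J4: 10→18, due 25, tardiness 0
J1: 18→29, due 27, tardiness 2
Maximum = 2.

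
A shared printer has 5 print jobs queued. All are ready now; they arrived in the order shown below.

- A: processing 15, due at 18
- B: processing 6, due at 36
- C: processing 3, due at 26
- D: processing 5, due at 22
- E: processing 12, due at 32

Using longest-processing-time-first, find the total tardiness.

LPT (decreasing processing time): A E B D C.
A: 0→15, due 18, tardiness 0
E: 15→27, due 32, tardiness 0
B: 27→33, due 36, tardiness 0
D: 33→38, due 22, tardiness 16
C: 38→41, due 26, tardiness 15
Sum = 0+0+0+16+15 = 31.

31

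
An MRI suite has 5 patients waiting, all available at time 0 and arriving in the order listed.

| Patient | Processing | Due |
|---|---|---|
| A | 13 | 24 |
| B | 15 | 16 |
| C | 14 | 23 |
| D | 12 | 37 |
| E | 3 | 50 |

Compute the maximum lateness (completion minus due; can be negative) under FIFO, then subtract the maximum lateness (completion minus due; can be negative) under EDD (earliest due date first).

FIFO (arrival order): A B C D E.
A: 0→13, due 24, lateness -11
B: 13→28, due 16, lateness 12
C: 28→42, due 23, lateness 19
D: 42→54, due 37, lateness 17
E: 54→57, due 50, lateness 7
Maximum = 19.
EDD (increasing due date): B C A D E.
B: 0→15, due 16, lateness -1
C: 15→29, due 23, lateness 6
A: 29→42, due 24, lateness 18
D: 42→54, due 37, lateness 17
E: 54→57, due 50, lateness 7
Maximum = 18.
Difference = 19 − 18 = 1.

1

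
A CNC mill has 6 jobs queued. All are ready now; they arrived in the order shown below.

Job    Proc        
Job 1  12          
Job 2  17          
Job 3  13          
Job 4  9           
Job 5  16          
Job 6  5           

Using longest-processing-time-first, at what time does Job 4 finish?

LPT (decreasing processing time): Job 2 Job 5 Job 3 Job 1 Job 4 Job 6.
Job 2: 0→17
Job 5: 17→33
Job 3: 33→46
Job 1: 46→58
Job 4: 58→67

67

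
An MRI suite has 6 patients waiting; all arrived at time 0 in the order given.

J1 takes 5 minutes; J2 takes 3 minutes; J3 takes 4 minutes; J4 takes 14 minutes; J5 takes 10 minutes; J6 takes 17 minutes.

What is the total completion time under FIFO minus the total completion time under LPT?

-98

FIFO (arrival order): J1 J2 J3 J4 J5 J6.
J1: 0→5
J2: 5→8
J3: 8→12
J4: 12→26
J5: 26→36
J6: 36→53
Sum = 5+8+12+26+36+53 = 140.
LPT (decreasing processing time): J6 J4 J5 J1 J3 J2.
J6: 0→17
J4: 17→31
J5: 31→41
J1: 41→46
J3: 46→50
J2: 50→53
Sum = 17+31+41+46+50+53 = 238.
Difference = 140 − 238 = -98.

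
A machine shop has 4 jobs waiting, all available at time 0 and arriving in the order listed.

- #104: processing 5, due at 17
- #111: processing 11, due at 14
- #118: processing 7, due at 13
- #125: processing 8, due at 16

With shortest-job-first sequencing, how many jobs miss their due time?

SPT (increasing processing time): #104 #118 #125 #111.
#104: 0→5, due 17, tardiness 0
#118: 5→12, due 13, tardiness 0
#125: 12→20, due 16, tardiness 4
#111: 20→31, due 14, tardiness 17
Late jobs: 2.

2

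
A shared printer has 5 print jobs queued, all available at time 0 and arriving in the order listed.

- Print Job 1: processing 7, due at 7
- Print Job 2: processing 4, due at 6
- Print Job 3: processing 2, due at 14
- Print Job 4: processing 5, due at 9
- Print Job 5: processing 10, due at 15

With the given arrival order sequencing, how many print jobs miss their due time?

FIFO (arrival order): Print Job 1 Print Job 2 Print Job 3 Print Job 4 Print Job 5.
Print Job 1: 0→7, due 7, tardiness 0
Print Job 2: 7→11, due 6, tardiness 5
Print Job 3: 11→13, due 14, tardiness 0
Print Job 4: 13→18, due 9, tardiness 9
Print Job 5: 18→28, due 15, tardiness 13
Late print jobs: 3.

3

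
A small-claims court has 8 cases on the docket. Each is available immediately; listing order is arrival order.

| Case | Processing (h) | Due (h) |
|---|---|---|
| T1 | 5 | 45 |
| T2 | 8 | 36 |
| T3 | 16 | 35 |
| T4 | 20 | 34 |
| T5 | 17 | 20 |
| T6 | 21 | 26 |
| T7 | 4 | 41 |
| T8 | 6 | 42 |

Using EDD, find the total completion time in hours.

EDD (increasing due date): T5 T6 T4 T3 T2 T7 T8 T1.
T5: 0→17
T6: 17→38
T4: 38→58
T3: 58→74
T2: 74→82
T7: 82→86
T8: 86→92
T1: 92→97
Sum = 17+38+58+74+82+86+92+97 = 544.

544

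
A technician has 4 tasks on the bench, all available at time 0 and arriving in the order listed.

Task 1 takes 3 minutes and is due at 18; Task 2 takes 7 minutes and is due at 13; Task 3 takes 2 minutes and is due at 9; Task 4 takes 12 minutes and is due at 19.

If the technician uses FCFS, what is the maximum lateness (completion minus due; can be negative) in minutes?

5

FIFO (arrival order): Task 1 Task 2 Task 3 Task 4.
Task 1: 0→3, due 18, lateness -15
Task 2: 3→10, due 13, lateness -3
Task 3: 10→12, due 9, lateness 3
Task 4: 12→24, due 19, lateness 5
Maximum = 5.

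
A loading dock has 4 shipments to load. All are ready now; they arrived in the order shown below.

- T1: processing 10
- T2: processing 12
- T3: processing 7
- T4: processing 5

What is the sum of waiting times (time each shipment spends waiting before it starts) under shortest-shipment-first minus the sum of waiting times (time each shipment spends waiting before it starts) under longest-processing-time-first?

SPT (increasing processing time): T4 T3 T1 T2.
T4: waits 0, runs 0→5
T3: waits 5, runs 5→12
T1: waits 12, runs 12→22
T2: waits 22, runs 22→34
Sum = 0+5+12+22 = 39.
LPT (decreasing processing time): T2 T1 T3 T4.
T2: waits 0, runs 0→12
T1: waits 12, runs 12→22
T3: waits 22, runs 22→29
T4: waits 29, runs 29→34
Sum = 0+12+22+29 = 63.
Difference = 39 − 63 = -24.

-24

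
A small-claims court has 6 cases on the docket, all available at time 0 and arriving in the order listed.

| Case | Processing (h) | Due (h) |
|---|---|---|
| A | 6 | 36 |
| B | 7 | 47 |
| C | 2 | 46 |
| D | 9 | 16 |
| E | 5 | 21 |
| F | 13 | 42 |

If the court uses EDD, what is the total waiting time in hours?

111

EDD (increasing due date): D E A F C B.
D: waits 0, runs 0→9
E: waits 9, runs 9→14
A: waits 14, runs 14→20
F: waits 20, runs 20→33
C: waits 33, runs 33→35
B: waits 35, runs 35→42
Sum = 0+9+14+20+33+35 = 111.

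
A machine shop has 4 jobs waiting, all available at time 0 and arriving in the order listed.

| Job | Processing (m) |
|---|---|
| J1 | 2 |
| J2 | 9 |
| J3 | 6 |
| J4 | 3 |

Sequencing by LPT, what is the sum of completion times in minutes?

62

LPT (decreasing processing time): J2 J3 J4 J1.
J2: 0→9
J3: 9→15
J4: 15→18
J1: 18→20
Sum = 9+15+18+20 = 62.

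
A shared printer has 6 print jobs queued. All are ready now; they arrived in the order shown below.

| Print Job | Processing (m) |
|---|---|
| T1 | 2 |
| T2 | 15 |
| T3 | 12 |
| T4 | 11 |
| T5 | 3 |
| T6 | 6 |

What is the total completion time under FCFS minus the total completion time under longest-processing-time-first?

-40

FIFO (arrival order): T1 T2 T3 T4 T5 T6.
T1: 0→2
T2: 2→17
T3: 17→29
T4: 29→40
T5: 40→43
T6: 43→49
Sum = 2+17+29+40+43+49 = 180.
LPT (decreasing processing time): T2 T3 T4 T6 T5 T1.
T2: 0→15
T3: 15→27
T4: 27→38
T6: 38→44
T5: 44→47
T1: 47→49
Sum = 15+27+38+44+47+49 = 220.
Difference = 180 − 220 = -40.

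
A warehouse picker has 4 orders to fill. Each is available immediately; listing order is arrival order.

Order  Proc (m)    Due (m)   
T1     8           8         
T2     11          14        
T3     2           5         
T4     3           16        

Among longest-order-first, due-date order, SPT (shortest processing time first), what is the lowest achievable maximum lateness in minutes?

8

LPT (decreasing processing time): T2 T1 T4 T3.
T2: 0→11, due 14, lateness -3
T1: 11→19, due 8, lateness 11
T4: 19→22, due 16, lateness 6
T3: 22→24, due 5, lateness 19
Maximum = 19.
EDD (increasing due date): T3 T1 T2 T4.
T3: 0→2, due 5, lateness -3
T1: 2→10, due 8, lateness 2
T2: 10→21, due 14, lateness 7
T4: 21→24, due 16, lateness 8
Maximum = 8.
SPT (increasing processing time): T3 T4 T1 T2.
T3: 0→2, due 5, lateness -3
T4: 2→5, due 16, lateness -11
T1: 5→13, due 8, lateness 5
T2: 13→24, due 14, lateness 10
Maximum = 10.
LPT 19, EDD 8, SPT 10 → minimum 8.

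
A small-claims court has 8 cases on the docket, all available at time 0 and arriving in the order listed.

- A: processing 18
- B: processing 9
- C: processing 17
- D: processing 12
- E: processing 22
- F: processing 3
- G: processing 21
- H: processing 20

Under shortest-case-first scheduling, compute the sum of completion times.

440

SPT (increasing processing time): F B D C A H G E.
F: 0→3
B: 3→12
D: 12→24
C: 24→41
A: 41→59
H: 59→79
G: 79→100
E: 100→122
Sum = 3+12+24+41+59+79+100+122 = 440.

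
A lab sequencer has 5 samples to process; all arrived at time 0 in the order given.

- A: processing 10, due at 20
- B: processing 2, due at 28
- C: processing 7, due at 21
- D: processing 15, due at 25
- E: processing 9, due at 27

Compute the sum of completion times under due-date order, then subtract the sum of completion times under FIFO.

25

EDD (increasing due date): A C D E B.
A: 0→10
C: 10→17
D: 17→32
E: 32→41
B: 41→43
Sum = 10+17+32+41+43 = 143.
FIFO (arrival order): A B C D E.
A: 0→10
B: 10→12
C: 12→19
D: 19→34
E: 34→43
Sum = 10+12+19+34+43 = 118.
Difference = 143 − 118 = 25.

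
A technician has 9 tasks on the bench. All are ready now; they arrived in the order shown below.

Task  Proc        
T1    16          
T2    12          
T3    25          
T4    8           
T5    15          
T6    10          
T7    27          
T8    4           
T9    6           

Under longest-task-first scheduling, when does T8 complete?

LPT (decreasing processing time): T7 T3 T1 T5 T2 T6 T4 T9 T8.
T7: 0→27
T3: 27→52
T1: 52→68
T5: 68→83
T2: 83→95
T6: 95→105
T4: 105→113
T9: 113→119
T8: 119→123

123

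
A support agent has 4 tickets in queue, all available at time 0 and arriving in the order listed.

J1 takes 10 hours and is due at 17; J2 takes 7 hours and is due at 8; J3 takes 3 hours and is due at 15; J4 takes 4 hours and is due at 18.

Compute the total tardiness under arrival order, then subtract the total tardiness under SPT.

FIFO (arrival order): J1 J2 J3 J4.
J1: 0→10, due 17, tardiness 0
J2: 10→17, due 8, tardiness 9
J3: 17→20, due 15, tardiness 5
J4: 20→24, due 18, tardiness 6
Sum = 0+9+5+6 = 20.
SPT (increasing processing time): J3 J4 J2 J1.
J3: 0→3, due 15, tardiness 0
J4: 3→7, due 18, tardiness 0
J2: 7→14, due 8, tardiness 6
J1: 14→24, due 17, tardiness 7
Sum = 0+0+6+7 = 13.
Difference = 20 − 13 = 7.

7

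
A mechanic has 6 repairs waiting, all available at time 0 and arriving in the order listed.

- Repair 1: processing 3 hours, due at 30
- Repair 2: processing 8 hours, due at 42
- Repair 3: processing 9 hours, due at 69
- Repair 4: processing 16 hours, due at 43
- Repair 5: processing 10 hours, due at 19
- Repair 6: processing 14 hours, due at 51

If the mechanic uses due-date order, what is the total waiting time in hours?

132

EDD (increasing due date): Repair 5 Repair 1 Repair 2 Repair 4 Repair 6 Repair 3.
Repair 5: waits 0, runs 0→10
Repair 1: waits 10, runs 10→13
Repair 2: waits 13, runs 13→21
Repair 4: waits 21, runs 21→37
Repair 6: waits 37, runs 37→51
Repair 3: waits 51, runs 51→60
Sum = 0+10+13+21+37+51 = 132.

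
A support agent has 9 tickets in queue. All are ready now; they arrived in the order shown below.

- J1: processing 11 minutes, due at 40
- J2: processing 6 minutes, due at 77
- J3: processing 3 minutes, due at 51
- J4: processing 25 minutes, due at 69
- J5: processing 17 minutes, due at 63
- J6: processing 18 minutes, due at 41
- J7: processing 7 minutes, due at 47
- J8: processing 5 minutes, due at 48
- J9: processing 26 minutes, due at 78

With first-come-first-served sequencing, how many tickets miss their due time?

FIFO (arrival order): J1 J2 J3 J4 J5 J6 J7 J8 J9.
J1: 0→11, due 40, tardiness 0
J2: 11→17, due 77, tardiness 0
J3: 17→20, due 51, tardiness 0
J4: 20→45, due 69, tardiness 0
J5: 45→62, due 63, tardiness 0
J6: 62→80, due 41, tardiness 39
J7: 80→87, due 47, tardiness 40
J8: 87→92, due 48, tardiness 44
J9: 92→118, due 78, tardiness 40
Late tickets: 4.

4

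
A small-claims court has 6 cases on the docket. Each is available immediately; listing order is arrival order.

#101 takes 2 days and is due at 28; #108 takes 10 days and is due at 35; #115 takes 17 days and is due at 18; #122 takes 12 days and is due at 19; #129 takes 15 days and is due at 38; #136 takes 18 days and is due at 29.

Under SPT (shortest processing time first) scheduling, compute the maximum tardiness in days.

SPT (increasing processing time): #101 #108 #122 #129 #115 #136.
#101: 0→2, due 28, tardiness 0
#108: 2→12, due 35, tardiness 0
#122: 12→24, due 19, tardiness 5
#129: 24→39, due 38, tardiness 1
#115: 39→56, due 18, tardiness 38
#136: 56→74, due 29, tardiness 45
Maximum = 45.

45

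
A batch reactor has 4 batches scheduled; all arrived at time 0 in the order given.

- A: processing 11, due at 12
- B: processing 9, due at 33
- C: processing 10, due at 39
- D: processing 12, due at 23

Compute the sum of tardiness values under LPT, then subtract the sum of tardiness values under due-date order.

LPT (decreasing processing time): D A C B.
D: 0→12, due 23, tardiness 0
A: 12→23, due 12, tardiness 11
C: 23→33, due 39, tardiness 0
B: 33→42, due 33, tardiness 9
Sum = 0+11+0+9 = 20.
EDD (increasing due date): A D B C.
A: 0→11, due 12, tardiness 0
D: 11→23, due 23, tardiness 0
B: 23→32, due 33, tardiness 0
C: 32→42, due 39, tardiness 3
Sum = 0+0+0+3 = 3.
Difference = 20 − 3 = 17.

17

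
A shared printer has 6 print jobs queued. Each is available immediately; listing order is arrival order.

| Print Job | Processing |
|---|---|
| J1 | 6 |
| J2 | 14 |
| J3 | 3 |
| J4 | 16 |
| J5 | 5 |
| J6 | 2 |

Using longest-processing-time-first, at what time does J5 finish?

41

LPT (decreasing processing time): J4 J2 J1 J5 J3 J6.
J4: 0→16
J2: 16→30
J1: 30→36
J5: 36→41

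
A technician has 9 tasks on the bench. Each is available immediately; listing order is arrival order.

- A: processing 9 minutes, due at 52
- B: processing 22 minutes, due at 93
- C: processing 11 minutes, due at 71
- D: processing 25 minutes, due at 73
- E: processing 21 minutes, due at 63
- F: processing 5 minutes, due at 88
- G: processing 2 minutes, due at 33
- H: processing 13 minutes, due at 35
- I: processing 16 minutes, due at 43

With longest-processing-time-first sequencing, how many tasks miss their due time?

LPT (decreasing processing time): D B E I H C A F G.
D: 0→25, due 73, tardiness 0
B: 25→47, due 93, tardiness 0
E: 47→68, due 63, tardiness 5
I: 68→84, due 43, tardiness 41
H: 84→97, due 35, tardiness 62
C: 97→108, due 71, tardiness 37
A: 108→117, due 52, tardiness 65
F: 117→122, due 88, tardiness 34
G: 122→124, due 33, tardiness 91
Late tasks: 7.

7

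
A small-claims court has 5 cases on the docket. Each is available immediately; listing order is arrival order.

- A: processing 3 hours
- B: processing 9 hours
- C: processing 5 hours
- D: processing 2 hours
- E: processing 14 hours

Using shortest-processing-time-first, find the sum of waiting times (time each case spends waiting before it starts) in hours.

36

SPT (increasing processing time): D A C B E.
D: waits 0, runs 0→2
A: waits 2, runs 2→5
C: waits 5, runs 5→10
B: waits 10, runs 10→19
E: waits 19, runs 19→33
Sum = 0+2+5+10+19 = 36.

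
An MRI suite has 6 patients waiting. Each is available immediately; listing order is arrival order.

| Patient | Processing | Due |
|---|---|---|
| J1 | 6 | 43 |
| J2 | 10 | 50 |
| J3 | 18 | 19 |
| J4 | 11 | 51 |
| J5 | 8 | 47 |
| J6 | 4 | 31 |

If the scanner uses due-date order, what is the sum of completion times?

EDD (increasing due date): J3 J6 J1 J5 J2 J4.
J3: 0→18
J6: 18→22
J1: 22→28
J5: 28→36
J2: 36→46
J4: 46→57
Sum = 18+22+28+36+46+57 = 207.

207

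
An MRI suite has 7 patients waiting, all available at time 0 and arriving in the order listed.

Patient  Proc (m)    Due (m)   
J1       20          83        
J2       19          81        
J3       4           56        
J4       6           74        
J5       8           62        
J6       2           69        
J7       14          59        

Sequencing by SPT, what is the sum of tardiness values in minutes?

0

SPT (increasing processing time): J6 J3 J4 J5 J7 J2 J1.
J6: 0→2, due 69, tardiness 0
J3: 2→6, due 56, tardiness 0
J4: 6→12, due 74, tardiness 0
J5: 12→20, due 62, tardiness 0
J7: 20→34, due 59, tardiness 0
J2: 34→53, due 81, tardiness 0
J1: 53→73, due 83, tardiness 0
Sum = 0+0+0+0+0+0+0 = 0.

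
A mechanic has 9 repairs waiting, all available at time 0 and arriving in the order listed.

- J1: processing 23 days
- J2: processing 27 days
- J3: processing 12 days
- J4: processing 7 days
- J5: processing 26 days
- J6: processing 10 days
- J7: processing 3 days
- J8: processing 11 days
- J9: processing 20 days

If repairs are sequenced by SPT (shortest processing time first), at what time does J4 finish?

10

SPT (increasing processing time): J7 J4 J6 J8 J3 J9 J1 J5 J2.
J7: 0→3
J4: 3→10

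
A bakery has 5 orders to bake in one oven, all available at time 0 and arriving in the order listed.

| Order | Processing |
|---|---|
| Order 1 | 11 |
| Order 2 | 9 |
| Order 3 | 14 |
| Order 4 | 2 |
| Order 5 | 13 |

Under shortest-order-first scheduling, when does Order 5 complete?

SPT (increasing processing time): Order 4 Order 2 Order 1 Order 5 Order 3.
Order 4: 0→2
Order 2: 2→11
Order 1: 11→22
Order 5: 22→35

35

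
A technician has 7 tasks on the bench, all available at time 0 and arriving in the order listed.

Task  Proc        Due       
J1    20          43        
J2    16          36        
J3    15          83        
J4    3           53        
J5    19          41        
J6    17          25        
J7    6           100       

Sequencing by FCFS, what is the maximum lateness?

65

FIFO (arrival order): J1 J2 J3 J4 J5 J6 J7.
J1: 0→20, due 43, lateness -23
J2: 20→36, due 36, lateness 0
J3: 36→51, due 83, lateness -32
J4: 51→54, due 53, lateness 1
J5: 54→73, due 41, lateness 32
J6: 73→90, due 25, lateness 65
J7: 90→96, due 100, lateness -4
Maximum = 65.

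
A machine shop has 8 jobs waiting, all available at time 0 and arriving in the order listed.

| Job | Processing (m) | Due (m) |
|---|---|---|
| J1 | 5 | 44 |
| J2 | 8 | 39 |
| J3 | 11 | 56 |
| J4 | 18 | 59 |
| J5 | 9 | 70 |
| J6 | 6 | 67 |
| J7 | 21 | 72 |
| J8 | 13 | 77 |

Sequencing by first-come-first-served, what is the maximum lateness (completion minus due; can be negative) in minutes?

FIFO (arrival order): J1 J2 J3 J4 J5 J6 J7 J8.
J1: 0→5, due 44, lateness -39
J2: 5→13, due 39, lateness -26
J3: 13→24, due 56, lateness -32
J4: 24→42, due 59, lateness -17
J5: 42→51, due 70, lateness -19
J6: 51→57, due 67, lateness -10
J7: 57→78, due 72, lateness 6
J8: 78→91, due 77, lateness 14
Maximum = 14.

14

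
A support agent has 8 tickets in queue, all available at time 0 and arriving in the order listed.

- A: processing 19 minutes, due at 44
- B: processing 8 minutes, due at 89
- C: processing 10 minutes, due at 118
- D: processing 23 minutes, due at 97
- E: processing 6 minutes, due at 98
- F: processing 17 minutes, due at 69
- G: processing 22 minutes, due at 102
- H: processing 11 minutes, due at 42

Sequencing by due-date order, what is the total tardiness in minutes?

4

EDD (increasing due date): H A F B D E G C.
H: 0→11, due 42, tardiness 0
A: 11→30, due 44, tardiness 0
F: 30→47, due 69, tardiness 0
B: 47→55, due 89, tardiness 0
D: 55→78, due 97, tardiness 0
E: 78→84, due 98, tardiness 0
G: 84→106, due 102, tardiness 4
C: 106→116, due 118, tardiness 0
Sum = 0+0+0+0+0+0+4+0 = 4.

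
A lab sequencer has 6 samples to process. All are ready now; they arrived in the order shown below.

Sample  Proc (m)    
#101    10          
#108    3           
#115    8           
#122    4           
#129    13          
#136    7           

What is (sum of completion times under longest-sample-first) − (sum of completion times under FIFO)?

LPT (decreasing processing time): #129 #101 #115 #136 #122 #108.
#129: 0→13
#101: 13→23
#115: 23→31
#136: 31→38
#122: 38→42
#108: 42→45
Sum = 13+23+31+38+42+45 = 192.
FIFO (arrival order): #101 #108 #115 #122 #129 #136.
#101: 0→10
#108: 10→13
#115: 13→21
#122: 21→25
#129: 25→38
#136: 38→45
Sum = 10+13+21+25+38+45 = 152.
Difference = 192 − 152 = 40.

40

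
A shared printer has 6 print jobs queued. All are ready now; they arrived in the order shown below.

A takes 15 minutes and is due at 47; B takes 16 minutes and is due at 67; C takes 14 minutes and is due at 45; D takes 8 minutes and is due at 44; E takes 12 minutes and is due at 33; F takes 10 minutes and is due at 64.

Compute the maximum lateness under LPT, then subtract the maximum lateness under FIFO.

-1

LPT (decreasing processing time): B A C E F D.
B: 0→16, due 67, lateness -51
A: 16→31, due 47, lateness -16
C: 31→45, due 45, lateness 0
E: 45→57, due 33, lateness 24
F: 57→67, due 64, lateness 3
D: 67→75, due 44, lateness 31
Maximum = 31.
FIFO (arrival order): A B C D E F.
A: 0→15, due 47, lateness -32
B: 15→31, due 67, lateness -36
C: 31→45, due 45, lateness 0
D: 45→53, due 44, lateness 9
E: 53→65, due 33, lateness 32
F: 65→75, due 64, lateness 11
Maximum = 32.
Difference = 31 − 32 = -1.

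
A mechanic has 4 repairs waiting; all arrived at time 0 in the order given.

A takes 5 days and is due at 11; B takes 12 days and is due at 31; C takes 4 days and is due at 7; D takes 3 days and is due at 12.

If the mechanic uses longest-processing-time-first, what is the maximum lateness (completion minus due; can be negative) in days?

14

LPT (decreasing processing time): B A C D.
B: 0→12, due 31, lateness -19
A: 12→17, due 11, lateness 6
C: 17→21, due 7, lateness 14
D: 21→24, due 12, lateness 12
Maximum = 14.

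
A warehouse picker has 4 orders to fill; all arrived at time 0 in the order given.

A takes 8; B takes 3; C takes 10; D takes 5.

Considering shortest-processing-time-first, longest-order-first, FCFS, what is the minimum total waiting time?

SPT (increasing processing time): B D A C.
B: waits 0, runs 0→3
D: waits 3, runs 3→8
A: waits 8, runs 8→16
C: waits 16, runs 16→26
Sum = 0+3+8+16 = 27.
LPT (decreasing processing time): C A D B.
C: waits 0, runs 0→10
A: waits 10, runs 10→18
D: waits 18, runs 18→23
B: waits 23, runs 23→26
Sum = 0+10+18+23 = 51.
FIFO (arrival order): A B C D.
A: waits 0, runs 0→8
B: waits 8, runs 8→11
C: waits 11, runs 11→21
D: waits 21, runs 21→26
Sum = 0+8+11+21 = 40.
SPT 27, LPT 51, FIFO 40 → minimum 27.

27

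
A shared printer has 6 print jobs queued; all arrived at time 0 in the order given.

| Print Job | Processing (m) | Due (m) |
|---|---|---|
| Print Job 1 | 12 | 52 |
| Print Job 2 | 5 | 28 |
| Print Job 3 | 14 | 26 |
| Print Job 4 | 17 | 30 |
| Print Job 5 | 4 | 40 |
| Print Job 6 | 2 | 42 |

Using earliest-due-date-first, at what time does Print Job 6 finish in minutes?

EDD (increasing due date): Print Job 3 Print Job 2 Print Job 4 Print Job 5 Print Job 6 Print Job 1.
Print Job 3: 0→14
Print Job 2: 14→19
Print Job 4: 19→36
Print Job 5: 36→40
Print Job 6: 40→42

42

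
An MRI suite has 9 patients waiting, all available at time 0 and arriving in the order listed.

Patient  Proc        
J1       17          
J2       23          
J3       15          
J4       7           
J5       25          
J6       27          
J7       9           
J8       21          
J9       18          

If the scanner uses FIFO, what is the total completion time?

FIFO (arrival order): J1 J2 J3 J4 J5 J6 J7 J8 J9.
J1: 0→17
J2: 17→40
J3: 40→55
J4: 55→62
J5: 62→87
J6: 87→114
J7: 114→123
J8: 123→144
J9: 144→162
Sum = 17+40+55+62+87+114+123+144+162 = 804.

804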